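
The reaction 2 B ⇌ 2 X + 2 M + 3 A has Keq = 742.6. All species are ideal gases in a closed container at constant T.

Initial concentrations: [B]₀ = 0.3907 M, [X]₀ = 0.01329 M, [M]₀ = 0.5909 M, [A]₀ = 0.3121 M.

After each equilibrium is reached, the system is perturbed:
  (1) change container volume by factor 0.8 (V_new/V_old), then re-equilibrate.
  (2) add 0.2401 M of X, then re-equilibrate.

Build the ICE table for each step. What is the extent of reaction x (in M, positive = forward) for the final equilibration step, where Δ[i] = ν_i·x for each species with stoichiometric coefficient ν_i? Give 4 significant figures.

Q₀ = 1.2282e-05 vs Keq = 742.6 ⇒ Q<K, forward
Step 1:
                  B         X         M         A
  I          0.3907   0.01329    0.5909    0.3121
  C         -0.3792    0.3792    0.3792    0.5687
  E         0.01155    0.3924    0.9701    0.8808
  solve Keq expr → x = 0.1896; check Q = 742.6
Then change container volume by factor 0.8 (V_new/V_old).
Step 2:
                  B         X         M         A
  I         0.01444    0.4906     1.213     1.101
  C        0.009612 -0.009612 -0.009612  -0.01442
  E         0.02405    0.4809     1.203     1.087
  solve Keq expr → x = -0.004806; check Q = 742.6
Then add 0.2401 M of X.
Step 3:
                  B         X         M         A
  I         0.02405     0.721     1.203     1.087
  C         0.01042  -0.01042  -0.01042  -0.01563
  E         0.03447    0.7106     1.193     1.071
  solve Keq expr → x = -0.00521; check Q = 742.6

x = -0.00521 M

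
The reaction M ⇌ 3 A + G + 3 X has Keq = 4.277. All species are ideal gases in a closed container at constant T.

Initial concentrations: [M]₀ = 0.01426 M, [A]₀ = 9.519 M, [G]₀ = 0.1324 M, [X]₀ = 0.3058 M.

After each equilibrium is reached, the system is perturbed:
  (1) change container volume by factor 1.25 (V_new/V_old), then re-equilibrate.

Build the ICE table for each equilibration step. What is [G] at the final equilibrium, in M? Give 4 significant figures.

[G]_eq = 0.08003 M

Q₀ = 229 vs Keq = 4.277 ⇒ Q>K, reverse
Step 1:
                  M         A         G         X
  Initial   0.01426     9.519    0.1324    0.3058
  Change    0.04919   -0.1476  -0.04919   -0.1476
  Equil     0.06345     9.371   0.08321    0.1582
  solve Keq expr → x = -0.04919; check Q = 4.277
Then change container volume by factor 1.25 (V_new/V_old).
Step 2:
                  M         A         G         X
  Initial   0.05076     7.497   0.06657    0.1266
  Change   -0.01346   0.04038   0.01346   0.04038
  Equil      0.0373     7.538   0.08003     0.167
  solve Keq expr → x = 0.01346; check Q = 4.277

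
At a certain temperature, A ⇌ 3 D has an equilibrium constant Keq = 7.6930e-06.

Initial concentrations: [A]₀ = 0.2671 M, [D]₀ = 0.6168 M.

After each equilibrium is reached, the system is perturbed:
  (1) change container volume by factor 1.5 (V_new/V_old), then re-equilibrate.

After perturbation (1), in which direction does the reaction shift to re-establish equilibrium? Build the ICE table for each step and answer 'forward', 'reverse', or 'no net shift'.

Direction: forward

Q₀ = 0.8785 vs Keq = 7.6930e-06 ⇒ Q>K, reverse
Step 1:
                    A           D
  I            0.2671      0.6168
  C            0.2005     -0.6015
  E            0.4676     0.01532
  solve Keq expr → x = -0.2005; check Q = 7.6930e-06
Then change container volume by factor 1.5 (V_new/V_old).
Step 2:
                    A           D
  I            0.3117     0.01021
  C         -0.001052    0.003155
  E            0.3107     0.01337
  solve Keq expr → x = 0.001052; check Q = 7.6930e-06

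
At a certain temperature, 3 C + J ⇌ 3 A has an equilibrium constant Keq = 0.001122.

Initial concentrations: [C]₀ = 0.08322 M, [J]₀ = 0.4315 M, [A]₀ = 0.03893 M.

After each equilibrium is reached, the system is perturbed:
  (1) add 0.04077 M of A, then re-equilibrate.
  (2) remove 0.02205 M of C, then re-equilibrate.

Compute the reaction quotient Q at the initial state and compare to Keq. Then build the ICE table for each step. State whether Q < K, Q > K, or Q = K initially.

Q₀ = 0.2372 vs Keq = 0.001122 ⇒ Q>K, reverse
Step 1:
                    C           J           A
  init        0.08322      0.4315     0.03893
  Δ           0.02997    0.009991    -0.02997
  eq           0.1132      0.4415    0.008956
  solve Keq expr → x = -0.009991; check Q = 0.001122
Then add 0.04077 M of A.
Step 2:
                    C           J           A
  init         0.1132      0.4415     0.04973
  Δ           0.03768     0.01256    -0.03768
  eq           0.1509      0.4541     0.01205
  solve Keq expr → x = -0.01256; check Q = 0.001122
Then remove 0.02205 M of C.
Step 3:
                    C           J           A
  init         0.1288      0.4541     0.01205
  Δ          0.001627  5.4232e-04   -0.001627
  eq           0.1304      0.4546     0.01042
  solve Keq expr → x = -5.4232e-04; check Q = 0.001122

Q₀ = 0.2372; Q > K (proceeds reverse)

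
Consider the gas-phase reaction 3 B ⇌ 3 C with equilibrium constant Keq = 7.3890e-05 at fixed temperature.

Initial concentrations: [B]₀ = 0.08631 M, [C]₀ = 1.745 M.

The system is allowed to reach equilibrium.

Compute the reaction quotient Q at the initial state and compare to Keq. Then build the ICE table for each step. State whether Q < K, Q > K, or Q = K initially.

Q₀ = 8264 vs Keq = 7.3890e-05 ⇒ Q>K, reverse
Step 1:
                   B          C
  I          0.08631      1.745
  C            1.671     -1.671
  E            1.758    0.07375
  solve Keq expr → x = -0.5571; check Q = 7.3890e-05

Q₀ = 8264; Q > K (proceeds reverse)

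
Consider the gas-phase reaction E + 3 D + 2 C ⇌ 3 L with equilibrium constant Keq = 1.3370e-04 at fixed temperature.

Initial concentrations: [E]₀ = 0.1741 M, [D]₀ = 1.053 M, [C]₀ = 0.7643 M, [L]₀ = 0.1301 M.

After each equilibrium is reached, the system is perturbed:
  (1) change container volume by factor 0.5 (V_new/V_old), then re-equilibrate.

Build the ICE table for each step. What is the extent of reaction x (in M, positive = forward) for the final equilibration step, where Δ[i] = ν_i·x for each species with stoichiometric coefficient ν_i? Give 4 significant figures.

Q₀ = 0.01854 vs Keq = 1.3370e-04 ⇒ Q>K, reverse
Step 1:
                  E         D         C         L
  init       0.1741     1.053    0.7643    0.1301
  Δ          0.0331   0.09929    0.0662  -0.09929
  eq         0.2072     1.152    0.8305   0.03081
  solve Keq expr → x = -0.0331; check Q = 1.3370e-04
Then change container volume by factor 0.5 (V_new/V_old).
Step 2:
                  E         D         C         L
  init       0.4144     2.305     1.661   0.06161
  Δ        -0.01837  -0.05511  -0.03674   0.05511
  eq          0.396     2.249     1.624    0.1167
  solve Keq expr → x = 0.01837; check Q = 1.3370e-04

x = 0.01837 M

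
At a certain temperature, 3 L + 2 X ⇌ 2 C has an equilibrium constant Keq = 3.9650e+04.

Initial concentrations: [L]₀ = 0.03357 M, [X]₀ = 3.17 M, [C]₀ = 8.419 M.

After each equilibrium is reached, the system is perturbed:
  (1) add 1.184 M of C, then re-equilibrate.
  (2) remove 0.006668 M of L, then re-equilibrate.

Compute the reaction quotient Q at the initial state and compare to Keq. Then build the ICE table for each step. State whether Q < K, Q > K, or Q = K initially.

Q₀ = 1.8644e+05 vs Keq = 3.9650e+04 ⇒ Q>K, reverse
Step 1:
                    L           X           C
  Initial     0.03357        3.17       8.419
  Change      0.02243     0.01495    -0.01495
  Equil         0.056       3.185       8.404
  solve Keq expr → x = -0.007476; check Q = 3.9650e+04
Then add 1.184 M of C.
Step 2:
                    L           X           C
  Initial       0.056       3.185       9.588
  Change     0.005085     0.00339    -0.00339
  Equil       0.06108       3.188       9.585
  solve Keq expr → x = -0.001695; check Q = 3.9650e+04
Then remove 0.006668 M of L.
Step 3:
                    L           X           C
  Initial     0.05442       3.188       9.585
  Change     0.006593    0.004396   -0.004396
  Equil       0.06101       3.193        9.58
  solve Keq expr → x = -0.002198; check Q = 3.9650e+04

Q₀ = 1.8644e+05; Q > K (proceeds reverse)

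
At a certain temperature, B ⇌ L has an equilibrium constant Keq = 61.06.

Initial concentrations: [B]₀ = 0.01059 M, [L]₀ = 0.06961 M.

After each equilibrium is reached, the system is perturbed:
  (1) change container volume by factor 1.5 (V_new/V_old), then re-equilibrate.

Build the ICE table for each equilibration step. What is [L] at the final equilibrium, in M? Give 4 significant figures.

Q₀ = 6.573 vs Keq = 61.06 ⇒ Q<K, forward
Step 1:
                    B           L
  Initial     0.01059     0.06961
  Change    -0.009298    0.009298
  Equil      0.001292     0.07891
  solve Keq expr → x = 0.009298; check Q = 61.06
Then change container volume by factor 1.5 (V_new/V_old).
Step 2:
                    B           L
  Initial  8.6153e-04     0.05261
  Change            0           0
  Equil    8.6153e-04     0.05261
  solve Keq expr → x = 0; check Q = 61.06

[L]_eq = 0.05261 M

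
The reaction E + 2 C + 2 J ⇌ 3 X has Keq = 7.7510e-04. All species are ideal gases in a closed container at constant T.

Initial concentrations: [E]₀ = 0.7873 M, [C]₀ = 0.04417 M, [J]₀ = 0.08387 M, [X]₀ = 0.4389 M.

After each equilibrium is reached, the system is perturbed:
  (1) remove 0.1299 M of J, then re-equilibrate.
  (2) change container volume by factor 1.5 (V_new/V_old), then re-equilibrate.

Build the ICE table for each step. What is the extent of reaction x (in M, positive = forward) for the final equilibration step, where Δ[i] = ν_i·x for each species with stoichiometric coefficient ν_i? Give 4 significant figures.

x = -8.1842e-04 M

Q₀ = 7825 vs Keq = 7.7510e-04 ⇒ Q>K, reverse
Step 1:
                  E         C         J         X
  I          0.7873   0.04417   0.08387    0.4389
  C          0.1392    0.2783    0.2783   -0.4175
  E          0.9265    0.3225    0.3622    0.0214
  solve Keq expr → x = -0.1392; check Q = 7.7510e-04
Then remove 0.1299 M of J.
Step 2:
                  E         C         J         X
  I          0.9265    0.3225    0.2323    0.0214
  C        0.001734  0.003468  0.003468 -0.005201
  E          0.9282     0.326    0.2358    0.0162
  solve Keq expr → x = -0.001734; check Q = 7.7510e-04
Then change container volume by factor 1.5 (V_new/V_old).
Step 3:
                  E         C         J         X
  I          0.6188    0.2173    0.1572    0.0108
  C       8.1842e-04  0.001637  0.001637 -0.002455
  E          0.6196     0.219    0.1588  0.008343
  solve Keq expr → x = -8.1842e-04; check Q = 7.7510e-04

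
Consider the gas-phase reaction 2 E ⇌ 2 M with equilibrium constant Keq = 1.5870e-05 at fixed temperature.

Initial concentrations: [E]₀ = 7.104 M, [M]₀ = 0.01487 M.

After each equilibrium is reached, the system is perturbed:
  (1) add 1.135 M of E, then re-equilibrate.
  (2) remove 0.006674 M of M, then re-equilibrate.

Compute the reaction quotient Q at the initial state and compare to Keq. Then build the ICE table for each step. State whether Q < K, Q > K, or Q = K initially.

Q₀ = 4.3814e-06 vs Keq = 1.5870e-05 ⇒ Q<K, forward
Step 1:
                   E          M
  init         7.104    0.01487
  Δ         -0.01338    0.01338
  eq           7.091    0.02825
  solve Keq expr → x = 0.006689; check Q = 1.5870e-05
Then add 1.135 M of E.
Step 2:
                   E          M
  init         8.226    0.02825
  Δ        -0.004504   0.004504
  eq           8.221    0.03275
  solve Keq expr → x = 0.002252; check Q = 1.5870e-05
Then remove 0.006674 M of M.
Step 3:
                   E          M
  init         8.221    0.02608
  Δ        -0.006648   0.006648
  eq           8.214    0.03272
  solve Keq expr → x = 0.003324; check Q = 1.5870e-05

Q₀ = 4.3814e-06; Q < K (proceeds forward)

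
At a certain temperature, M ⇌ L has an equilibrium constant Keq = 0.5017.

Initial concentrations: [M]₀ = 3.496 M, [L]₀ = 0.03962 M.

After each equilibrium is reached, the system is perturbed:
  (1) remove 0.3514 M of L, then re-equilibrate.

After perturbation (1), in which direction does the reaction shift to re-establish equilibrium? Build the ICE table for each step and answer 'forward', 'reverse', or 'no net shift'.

Q₀ = 0.01133 vs Keq = 0.5017 ⇒ Q<K, forward
Step 1:
                   M          L
  init         3.496    0.03962
  Δ           -1.142      1.142
  eq           2.354      1.181
  solve Keq expr → x = 1.142; check Q = 0.5017
Then remove 0.3514 M of L.
Step 2:
                   M          L
  init         2.354     0.8298
  Δ           -0.234      0.234
  eq            2.12      1.064
  solve Keq expr → x = 0.234; check Q = 0.5017

Direction: forward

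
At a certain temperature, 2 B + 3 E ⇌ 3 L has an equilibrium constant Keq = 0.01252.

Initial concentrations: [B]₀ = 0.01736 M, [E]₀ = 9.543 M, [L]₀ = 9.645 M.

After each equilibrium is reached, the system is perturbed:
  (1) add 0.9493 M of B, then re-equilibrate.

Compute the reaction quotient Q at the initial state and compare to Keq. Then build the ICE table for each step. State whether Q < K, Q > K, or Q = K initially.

Q₀ = 3426; Q > K (proceeds reverse)

Q₀ = 3426 vs Keq = 0.01252 ⇒ Q>K, reverse
Step 1:
                   B          E          L
  I          0.01736      9.543      9.645
  C             2.55      3.825     -3.825
  E            2.567      13.37       5.82
  solve Keq expr → x = -1.275; check Q = 0.01252
Then add 0.9493 M of B.
Step 2:
                   B          E          L
  I            3.517      13.37       5.82
  C          -0.3738    -0.5607     0.5607
  E            3.143      12.81      6.381
  solve Keq expr → x = 0.1869; check Q = 0.01252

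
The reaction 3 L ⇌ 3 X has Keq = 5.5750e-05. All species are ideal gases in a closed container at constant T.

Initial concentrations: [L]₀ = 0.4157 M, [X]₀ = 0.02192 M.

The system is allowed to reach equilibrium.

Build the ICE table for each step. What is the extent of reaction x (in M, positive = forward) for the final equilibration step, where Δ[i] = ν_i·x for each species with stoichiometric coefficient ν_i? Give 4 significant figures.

Q₀ = 1.4662e-04 vs Keq = 5.5750e-05 ⇒ Q>K, reverse
Step 1:
                  L         X
  Initial    0.4157   0.02192
  Change   0.005817 -0.005817
  Equil      0.4215    0.0161
  solve Keq expr → x = -0.001939; check Q = 5.5750e-05

x = -0.001939 M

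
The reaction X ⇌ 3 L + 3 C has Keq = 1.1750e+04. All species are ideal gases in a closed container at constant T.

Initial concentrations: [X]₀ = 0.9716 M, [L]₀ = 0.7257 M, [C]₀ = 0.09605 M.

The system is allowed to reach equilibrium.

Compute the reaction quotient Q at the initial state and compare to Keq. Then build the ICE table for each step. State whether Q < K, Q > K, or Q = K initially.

Q₀ = 3.4856e-04 vs Keq = 1.1750e+04 ⇒ Q<K, forward
Step 1:
                    X           L           C
  Initial      0.9716      0.7257     0.09605
  Change      -0.8978       2.693       2.693
  Equil       0.07382       3.419       2.789
  solve Keq expr → x = 0.8978; check Q = 1.1750e+04

Q₀ = 3.4856e-04; Q < K (proceeds forward)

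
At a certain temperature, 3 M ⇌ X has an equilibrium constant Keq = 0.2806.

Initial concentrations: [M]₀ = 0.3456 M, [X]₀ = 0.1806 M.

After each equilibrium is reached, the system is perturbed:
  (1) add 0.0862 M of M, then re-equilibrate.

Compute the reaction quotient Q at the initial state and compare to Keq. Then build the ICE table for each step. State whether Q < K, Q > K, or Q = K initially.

Q₀ = 4.375; Q > K (proceeds reverse)

Q₀ = 4.375 vs Keq = 0.2806 ⇒ Q>K, reverse
Step 1:
                  M         X
  init       0.3456    0.1806
  Δ          0.3074   -0.1025
  eq          0.653   0.07813
  solve Keq expr → x = -0.1025; check Q = 0.2806
Then add 0.0862 M of M.
Step 2:
                  M         X
  init       0.7392   0.07813
  Δ          -0.046   0.01533
  eq         0.6932   0.09347
  solve Keq expr → x = 0.01533; check Q = 0.2806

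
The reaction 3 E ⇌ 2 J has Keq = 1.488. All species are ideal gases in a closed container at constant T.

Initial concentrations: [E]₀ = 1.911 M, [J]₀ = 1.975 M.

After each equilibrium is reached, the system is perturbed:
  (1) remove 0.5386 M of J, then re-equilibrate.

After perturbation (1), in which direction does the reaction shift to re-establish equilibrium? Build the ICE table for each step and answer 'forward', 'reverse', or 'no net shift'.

Q₀ = 0.5589 vs Keq = 1.488 ⇒ Q<K, forward
Step 1:
                    E           J
  init          1.911       1.975
  Δ           -0.4082      0.2722
  eq            1.503       2.247
  solve Keq expr → x = 0.1361; check Q = 1.488
Then remove 0.5386 M of J.
Step 2:
                    E           J
  init          1.503       1.709
  Δ           -0.1898      0.1266
  eq            1.313       1.835
  solve Keq expr → x = 0.06328; check Q = 1.488

Direction: forward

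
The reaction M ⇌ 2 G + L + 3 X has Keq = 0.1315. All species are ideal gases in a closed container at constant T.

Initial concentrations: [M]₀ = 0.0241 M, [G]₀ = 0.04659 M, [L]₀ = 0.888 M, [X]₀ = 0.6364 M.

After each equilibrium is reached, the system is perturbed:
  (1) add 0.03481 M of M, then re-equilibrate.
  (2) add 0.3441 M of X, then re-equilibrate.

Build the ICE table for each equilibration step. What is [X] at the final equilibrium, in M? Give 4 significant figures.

Q₀ = 0.02061 vs Keq = 0.1315 ⇒ Q<K, forward
Step 1:
                    M           G           L           X
  Initial      0.0241     0.04659       0.888      0.6364
  Change     -0.01299     0.02597     0.01299     0.03896
  Equil       0.01111     0.07256       0.901      0.6754
  solve Keq expr → x = 0.01299; check Q = 0.1315
Then add 0.03481 M of M.
Step 2:
                    M           G           L           X
  Initial     0.04592     0.07256       0.901      0.6754
  Change     -0.01643     0.03285     0.01643     0.04928
  Equil        0.0295      0.1054      0.9174      0.7246
  solve Keq expr → x = 0.01643; check Q = 0.1315
Then add 0.3441 M of X.
Step 3:
                    M           G           L           X
  Initial      0.0295      0.1054      0.9174       1.069
  Change      0.01429    -0.02857    -0.01429    -0.04286
  Equil       0.04378     0.07684      0.9031       1.026
  solve Keq expr → x = -0.01429; check Q = 0.1315

[X]_eq = 1.026 M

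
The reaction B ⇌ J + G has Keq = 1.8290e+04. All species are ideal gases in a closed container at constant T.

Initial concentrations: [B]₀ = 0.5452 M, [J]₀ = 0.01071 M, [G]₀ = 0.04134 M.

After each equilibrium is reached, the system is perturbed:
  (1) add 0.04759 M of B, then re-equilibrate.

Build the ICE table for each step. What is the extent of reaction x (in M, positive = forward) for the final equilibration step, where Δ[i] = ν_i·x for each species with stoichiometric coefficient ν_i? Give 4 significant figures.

x = 0.04759 M

Q₀ = 8.1209e-04 vs Keq = 1.8290e+04 ⇒ Q<K, forward
Step 1:
                   B          J          G
  I           0.5452    0.01071    0.04134
  C          -0.5452     0.5452     0.5452
  E       1.7826e-05     0.5559     0.5865
  solve Keq expr → x = 0.5452; check Q = 1.8290e+04
Then add 0.04759 M of B.
Step 2:
                   B          J          G
  I          0.04761     0.5559     0.5865
  C         -0.04759    0.04759    0.04759
  E       2.0922e-05     0.6035     0.6341
  solve Keq expr → x = 0.04759; check Q = 1.8290e+04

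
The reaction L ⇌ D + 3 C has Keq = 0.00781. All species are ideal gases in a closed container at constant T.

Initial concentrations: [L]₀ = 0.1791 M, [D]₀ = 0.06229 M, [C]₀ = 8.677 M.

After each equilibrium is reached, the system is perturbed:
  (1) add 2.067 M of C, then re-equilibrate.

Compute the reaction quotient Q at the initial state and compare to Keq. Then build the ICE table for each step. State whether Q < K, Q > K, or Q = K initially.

Q₀ = 227.2; Q > K (proceeds reverse)

Q₀ = 227.2 vs Keq = 0.00781 ⇒ Q>K, reverse
Step 1:
                  L         D         C
  Initial    0.1791   0.06229     8.677
  Change    0.06229  -0.06229   -0.1869
  Equil      0.2414 3.0805e-06      8.49
  solve Keq expr → x = -0.06229; check Q = 0.00781
Then add 2.067 M of C.
Step 2:
                  L         D         C
  Initial    0.2414 3.0805e-06     10.56
  Change  1.4782e-06 -1.4782e-06 -4.4347e-06
  Equil      0.2414 1.6022e-06     10.56
  solve Keq expr → x = -1.4782e-06; check Q = 0.00781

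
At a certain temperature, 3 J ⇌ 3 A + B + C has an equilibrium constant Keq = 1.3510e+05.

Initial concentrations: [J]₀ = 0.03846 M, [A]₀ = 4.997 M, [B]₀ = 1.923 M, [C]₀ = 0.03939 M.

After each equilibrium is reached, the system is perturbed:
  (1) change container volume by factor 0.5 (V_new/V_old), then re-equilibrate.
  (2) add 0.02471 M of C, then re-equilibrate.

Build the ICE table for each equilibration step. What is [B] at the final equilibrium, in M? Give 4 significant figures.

[B]_eq = 3.827 M

Q₀ = 1.6614e+05 vs Keq = 1.3510e+05 ⇒ Q>K, reverse
Step 1:
                   J          A          B          C
  init       0.03846      4.997      1.923    0.03939
  Δ         0.002434  -0.002434 -8.1136e-04 -8.1136e-04
  eq         0.04089      4.995      1.922    0.03858
  solve Keq expr → x = -8.1136e-04; check Q = 1.3510e+05
Then change container volume by factor 0.5 (V_new/V_old).
Step 2:
                   J          A          B          C
  init       0.08179      9.989      3.844    0.07716
  Δ          0.03956   -0.03956   -0.01319   -0.01319
  eq          0.1213       9.95      3.831    0.06397
  solve Keq expr → x = -0.01319; check Q = 1.3510e+05
Then add 0.02471 M of C.
Step 3:
                   J          A          B          C
  init        0.1213       9.95      3.831    0.08868
  Δ          0.01174   -0.01174  -0.003912  -0.003912
  eq          0.1331      9.938      3.827    0.08477
  solve Keq expr → x = -0.003912; check Q = 1.3510e+05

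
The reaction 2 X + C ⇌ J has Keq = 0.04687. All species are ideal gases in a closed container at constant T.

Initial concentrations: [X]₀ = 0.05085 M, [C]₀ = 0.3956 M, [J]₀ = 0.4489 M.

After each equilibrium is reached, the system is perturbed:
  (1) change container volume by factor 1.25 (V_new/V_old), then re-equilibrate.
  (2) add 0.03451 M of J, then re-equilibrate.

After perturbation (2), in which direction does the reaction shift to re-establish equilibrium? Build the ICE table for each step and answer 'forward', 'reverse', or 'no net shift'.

Direction: reverse

Q₀ = 438.8 vs Keq = 0.04687 ⇒ Q>K, reverse
Step 1:
                   X          C          J
  I          0.05085     0.3956     0.4489
  C           0.8375     0.4188    -0.4188
  E           0.8884     0.8144    0.03013
  solve Keq expr → x = -0.4188; check Q = 0.04687
Then change container volume by factor 1.25 (V_new/V_old).
Step 2:
                   X          C          J
  I           0.7107     0.6515     0.0241
  C           0.0156   0.007799  -0.007799
  E           0.7263     0.6593     0.0163
  solve Keq expr → x = -0.007799; check Q = 0.04687
Then add 0.03451 M of J.
Step 3:
                   X          C          J
  I           0.7263     0.6593    0.05081
  C          0.06148    0.03074   -0.03074
  E           0.7878       0.69    0.02007
  solve Keq expr → x = -0.03074; check Q = 0.04687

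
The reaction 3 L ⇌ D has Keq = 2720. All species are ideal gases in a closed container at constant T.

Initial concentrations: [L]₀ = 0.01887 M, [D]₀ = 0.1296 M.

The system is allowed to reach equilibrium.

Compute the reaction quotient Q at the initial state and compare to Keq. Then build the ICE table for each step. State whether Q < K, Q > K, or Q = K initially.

Q₀ = 1.9288e+04 vs Keq = 2720 ⇒ Q>K, reverse
Step 1:
                   L          D
  I          0.01887     0.1296
  C          0.01685  -0.005617
  E          0.03572      0.124
  solve Keq expr → x = -0.005617; check Q = 2720

Q₀ = 1.9288e+04; Q > K (proceeds reverse)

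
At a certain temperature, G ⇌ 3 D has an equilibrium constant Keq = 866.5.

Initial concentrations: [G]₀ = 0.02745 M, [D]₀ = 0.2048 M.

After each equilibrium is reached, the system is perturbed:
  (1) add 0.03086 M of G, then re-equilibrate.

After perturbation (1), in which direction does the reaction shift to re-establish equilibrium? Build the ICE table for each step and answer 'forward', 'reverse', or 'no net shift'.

Q₀ = 0.3129 vs Keq = 866.5 ⇒ Q<K, forward
Step 1:
                   G          D
  init       0.02745     0.2048
  Δ         -0.02742    0.08227
  eq      2.7301e-05     0.2871
  solve Keq expr → x = 0.02742; check Q = 866.5
Then add 0.03086 M of G.
Step 2:
                   G          D
  init       0.03089     0.2871
  Δ         -0.03082    0.09247
  eq      6.3097e-05     0.3795
  solve Keq expr → x = 0.03082; check Q = 866.5

Direction: forward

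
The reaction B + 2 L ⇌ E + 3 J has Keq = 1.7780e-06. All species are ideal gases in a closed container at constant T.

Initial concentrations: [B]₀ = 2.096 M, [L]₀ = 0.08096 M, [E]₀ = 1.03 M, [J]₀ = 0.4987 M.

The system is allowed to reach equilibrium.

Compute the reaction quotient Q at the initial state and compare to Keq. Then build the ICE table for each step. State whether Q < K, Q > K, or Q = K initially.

Q₀ = 9.299; Q > K (proceeds reverse)

Q₀ = 9.299 vs Keq = 1.7780e-06 ⇒ Q>K, reverse
Step 1:
                    B           L           E           J
  init          2.096     0.08096        1.03      0.4987
  Δ            0.1632      0.3264     -0.1632     -0.4895
  eq            2.259      0.4073      0.8668    0.009161
  solve Keq expr → x = -0.1632; check Q = 1.7780e-06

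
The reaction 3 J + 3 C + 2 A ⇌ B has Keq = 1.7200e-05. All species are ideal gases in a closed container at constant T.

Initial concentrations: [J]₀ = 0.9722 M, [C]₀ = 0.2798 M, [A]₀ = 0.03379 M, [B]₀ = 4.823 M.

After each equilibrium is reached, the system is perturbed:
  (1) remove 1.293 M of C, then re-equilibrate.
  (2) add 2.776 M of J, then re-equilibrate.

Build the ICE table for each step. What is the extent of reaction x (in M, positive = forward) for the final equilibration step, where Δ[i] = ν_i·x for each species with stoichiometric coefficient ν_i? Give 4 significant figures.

x = 0.2249 M

Q₀ = 2.0986e+05 vs Keq = 1.7200e-05 ⇒ Q>K, reverse
Step 1:
                   J          C          A          B
  init        0.9722     0.2798    0.03379      4.823
  Δ            4.594      4.594      3.063     -1.531
  eq           5.566      4.874      3.096      3.292
  solve Keq expr → x = -1.531; check Q = 1.7200e-05
Then remove 1.293 M of C.
Step 2:
                   J          C          A          B
  init         5.566      3.581      3.096      3.292
  Δ           0.5106     0.5106     0.3404    -0.1702
  eq           6.077      4.091      3.437      3.122
  solve Keq expr → x = -0.1702; check Q = 1.7200e-05
Then add 2.776 M of J.
Step 3:
                   J          C          A          B
  init         8.853      4.091      3.437      3.122
  Δ          -0.6748    -0.6748    -0.4499     0.2249
  eq           8.178      3.416      2.987      3.346
  solve Keq expr → x = 0.2249; check Q = 1.7200e-05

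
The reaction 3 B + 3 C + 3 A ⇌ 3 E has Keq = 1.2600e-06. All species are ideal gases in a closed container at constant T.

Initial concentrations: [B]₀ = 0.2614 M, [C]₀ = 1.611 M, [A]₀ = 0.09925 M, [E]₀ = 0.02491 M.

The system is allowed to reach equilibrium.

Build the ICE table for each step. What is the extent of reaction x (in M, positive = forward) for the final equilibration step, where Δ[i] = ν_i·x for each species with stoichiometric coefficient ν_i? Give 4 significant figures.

x = -0.008096 M

Q₀ = 0.2117 vs Keq = 1.2600e-06 ⇒ Q>K, reverse
Step 1:
                  B         C         A         E
  Initial    0.2614     1.611   0.09925   0.02491
  Change    0.02429   0.02429   0.02429  -0.02429
  Equil      0.2857     1.635    0.1235 6.2336e-04
  solve Keq expr → x = -0.008096; check Q = 1.2600e-06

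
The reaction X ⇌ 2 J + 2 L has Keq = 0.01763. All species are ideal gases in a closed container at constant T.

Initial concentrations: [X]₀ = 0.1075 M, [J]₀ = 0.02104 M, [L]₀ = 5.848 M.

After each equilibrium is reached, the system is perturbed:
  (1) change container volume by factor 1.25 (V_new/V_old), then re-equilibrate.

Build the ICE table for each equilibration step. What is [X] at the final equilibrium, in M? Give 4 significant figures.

[X]_eq = 0.09015 M

Q₀ = 0.1408 vs Keq = 0.01763 ⇒ Q>K, reverse
Step 1:
                   X          J          L
  Initial     0.1075    0.02104      5.848
  Change    0.006675   -0.01335   -0.01335
  Equil       0.1142   0.007689      5.835
  solve Keq expr → x = -0.006675; check Q = 0.01763
Then change container volume by factor 1.25 (V_new/V_old).
Step 2:
                   X          J          L
  Initial    0.09134   0.006152      4.668
  Change   -0.001192   0.002385   0.002385
  Equil      0.09015   0.008536       4.67
  solve Keq expr → x = 0.001192; check Q = 0.01763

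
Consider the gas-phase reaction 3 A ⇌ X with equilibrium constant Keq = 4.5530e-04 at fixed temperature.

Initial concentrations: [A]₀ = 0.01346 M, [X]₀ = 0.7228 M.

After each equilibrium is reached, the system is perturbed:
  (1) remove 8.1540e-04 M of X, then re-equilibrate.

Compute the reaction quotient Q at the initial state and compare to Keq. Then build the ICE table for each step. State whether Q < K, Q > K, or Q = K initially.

Q₀ = 2.9640e+05; Q > K (proceeds reverse)

Q₀ = 2.9640e+05 vs Keq = 4.5530e-04 ⇒ Q>K, reverse
Step 1:
                   A          X
  Initial    0.01346     0.7228
  Change       2.154    -0.7182
  Equil        2.168   0.004639
  solve Keq expr → x = -0.7182; check Q = 4.5530e-04
Then remove 8.1540e-04 M of X.
Step 2:
                   A          X
  Initial      2.168   0.003824
  Change     -0.0024 8.0001e-04
  Equil        2.166   0.004624
  solve Keq expr → x = 8.0001e-04; check Q = 4.5530e-04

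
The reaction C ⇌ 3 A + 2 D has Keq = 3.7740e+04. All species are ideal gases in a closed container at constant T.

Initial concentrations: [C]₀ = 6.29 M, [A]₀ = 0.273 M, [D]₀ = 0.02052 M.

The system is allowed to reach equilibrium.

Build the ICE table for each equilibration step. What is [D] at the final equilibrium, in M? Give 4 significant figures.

Q₀ = 1.3620e-06 vs Keq = 3.7740e+04 ⇒ Q<K, forward
Step 1:
                  C         A         D
  I            6.29     0.273   0.02052
  C           -3.81     11.43      7.62
  E            2.48      11.7     7.641
  solve Keq expr → x = 3.81; check Q = 3.7740e+04

[D]_eq = 7.641 M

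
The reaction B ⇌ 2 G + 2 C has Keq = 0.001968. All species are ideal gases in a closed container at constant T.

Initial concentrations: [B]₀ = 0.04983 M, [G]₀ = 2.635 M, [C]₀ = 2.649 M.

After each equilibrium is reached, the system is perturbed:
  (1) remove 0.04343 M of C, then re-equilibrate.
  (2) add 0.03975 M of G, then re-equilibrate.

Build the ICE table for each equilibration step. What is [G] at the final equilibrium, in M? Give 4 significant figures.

Q₀ = 977.8 vs Keq = 0.001968 ⇒ Q>K, reverse
Step 1:
                  B         G         C
  Initial   0.04983     2.635     2.649
  Change      1.209    -2.419    -2.419
  Equil       1.259    0.2162    0.2302
  solve Keq expr → x = -1.209; check Q = 0.001968
Then remove 0.04343 M of C.
Step 2:
                  B         G         C
  Initial     1.259    0.2162    0.1868
  Change   -0.01081   0.02161   0.02161
  Equil       1.248    0.2378    0.2084
  solve Keq expr → x = 0.01081; check Q = 0.001968
Then add 0.03975 M of G.
Step 3:
                  B         G         C
  Initial     1.248    0.2776    0.2084
  Change   0.008655  -0.01731  -0.01731
  Equil       1.257    0.2603    0.1911
  solve Keq expr → x = -0.008655; check Q = 0.001968

[G]_eq = 0.2603 M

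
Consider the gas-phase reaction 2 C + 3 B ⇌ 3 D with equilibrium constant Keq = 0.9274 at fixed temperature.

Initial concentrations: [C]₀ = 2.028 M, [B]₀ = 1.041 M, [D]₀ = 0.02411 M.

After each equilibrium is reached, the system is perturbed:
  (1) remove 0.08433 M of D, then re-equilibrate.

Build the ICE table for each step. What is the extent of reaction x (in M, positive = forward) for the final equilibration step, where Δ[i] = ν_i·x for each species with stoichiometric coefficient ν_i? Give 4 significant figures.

x = 0.01121 M

Q₀ = 3.0207e-06 vs Keq = 0.9274 ⇒ Q<K, forward
Step 1:
                  C         B         D
  I           2.028     1.041   0.02411
  C         -0.3923   -0.5885    0.5885
  E           1.636    0.4525    0.6126
  solve Keq expr → x = 0.1962; check Q = 0.9274
Then remove 0.08433 M of D.
Step 2:
                  C         B         D
  I           1.636    0.4525    0.5283
  C        -0.02241  -0.03362   0.03362
  E           1.613    0.4189    0.5619
  solve Keq expr → x = 0.01121; check Q = 0.9274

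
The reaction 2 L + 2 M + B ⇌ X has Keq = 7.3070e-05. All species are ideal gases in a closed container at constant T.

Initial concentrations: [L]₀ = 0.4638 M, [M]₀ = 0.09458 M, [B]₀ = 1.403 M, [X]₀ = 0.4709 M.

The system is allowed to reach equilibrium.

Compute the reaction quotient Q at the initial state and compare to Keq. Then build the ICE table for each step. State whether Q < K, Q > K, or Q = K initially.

Q₀ = 174.4 vs Keq = 7.3070e-05 ⇒ Q>K, reverse
Step 1:
                   L          M          B          X
  Initial     0.4638    0.09458      1.403     0.4709
  Change      0.9412     0.9412     0.4706    -0.4706
  Equil        1.405      1.036      1.874 2.8996e-04
  solve Keq expr → x = -0.4706; check Q = 7.3070e-05

Q₀ = 174.4; Q > K (proceeds reverse)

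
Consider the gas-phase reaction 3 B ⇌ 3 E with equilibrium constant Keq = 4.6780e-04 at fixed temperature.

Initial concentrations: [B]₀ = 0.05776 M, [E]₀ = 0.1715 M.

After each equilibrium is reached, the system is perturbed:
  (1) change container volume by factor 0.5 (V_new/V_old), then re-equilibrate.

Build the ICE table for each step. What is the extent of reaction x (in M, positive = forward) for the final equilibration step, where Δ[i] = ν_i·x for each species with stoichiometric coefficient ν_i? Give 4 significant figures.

Q₀ = 26.18 vs Keq = 4.6780e-04 ⇒ Q>K, reverse
Step 1:
                    B           E
  Initial     0.05776      0.1715
  Change        0.155      -0.155
  Equil        0.2127     0.01652
  solve Keq expr → x = -0.05166; check Q = 4.6780e-04
Then change container volume by factor 0.5 (V_new/V_old).
Step 2:
                    B           E
  Initial      0.4255     0.03303
  Change            0           0
  Equil        0.4255     0.03303
  solve Keq expr → x = 0; check Q = 4.6780e-04

x = 0 M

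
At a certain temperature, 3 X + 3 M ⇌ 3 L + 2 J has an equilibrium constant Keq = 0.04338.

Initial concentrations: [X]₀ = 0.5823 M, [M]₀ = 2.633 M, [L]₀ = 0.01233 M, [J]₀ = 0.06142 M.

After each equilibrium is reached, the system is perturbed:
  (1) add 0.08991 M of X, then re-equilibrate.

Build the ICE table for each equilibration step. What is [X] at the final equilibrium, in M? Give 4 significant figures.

[X]_eq = 0.2615 M

Q₀ = 1.9621e-09 vs Keq = 0.04338 ⇒ Q<K, forward
Step 1:
                  X         M         L         J
  init       0.5823     2.633   0.01233   0.06142
  Δ         -0.3665   -0.3665    0.3665    0.2443
  eq         0.2158     2.267    0.3788    0.3057
  solve Keq expr → x = 0.1222; check Q = 0.04338
Then add 0.08991 M of X.
Step 2:
                  X         M         L         J
  init       0.3058     2.267    0.3788    0.3057
  Δ        -0.04428  -0.04428   0.04428   0.02952
  eq         0.2615     2.222    0.4231    0.3352
  solve Keq expr → x = 0.01476; check Q = 0.04338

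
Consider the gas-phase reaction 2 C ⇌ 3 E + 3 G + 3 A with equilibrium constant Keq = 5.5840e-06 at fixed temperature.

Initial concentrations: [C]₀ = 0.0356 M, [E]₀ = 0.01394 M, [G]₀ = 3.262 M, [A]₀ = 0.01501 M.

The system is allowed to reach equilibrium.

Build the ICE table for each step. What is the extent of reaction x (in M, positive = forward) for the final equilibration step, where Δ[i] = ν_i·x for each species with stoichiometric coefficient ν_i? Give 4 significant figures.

Q₀ = 2.5089e-07 vs Keq = 5.5840e-06 ⇒ Q<K, forward
Step 1:
                  C         E         G         A
  Initial    0.0356   0.01394     3.262   0.01501
  Change   -0.00561  0.008414  0.008414  0.008414
  Equil     0.02999   0.02235      3.27   0.02342
  solve Keq expr → x = 0.002805; check Q = 5.5840e-06

x = 0.002805 M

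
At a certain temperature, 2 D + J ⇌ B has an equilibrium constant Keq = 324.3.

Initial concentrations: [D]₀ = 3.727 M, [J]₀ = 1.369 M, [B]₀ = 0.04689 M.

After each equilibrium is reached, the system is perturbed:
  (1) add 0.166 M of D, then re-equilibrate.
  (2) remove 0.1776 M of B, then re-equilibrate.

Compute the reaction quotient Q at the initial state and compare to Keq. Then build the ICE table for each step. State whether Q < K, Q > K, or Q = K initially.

Q₀ = 0.002466; Q < K (proceeds forward)

Q₀ = 0.002466 vs Keq = 324.3 ⇒ Q<K, forward
Step 1:
                  D         J         B
  init        3.727     1.369   0.04689
  Δ          -2.729    -1.365     1.365
  eq         0.9977  0.004372     1.412
  solve Keq expr → x = 1.365; check Q = 324.3
Then add 0.166 M of D.
Step 2:
                  D         J         B
  init        1.164  0.004372     1.412
  Δ       -0.002286 -0.001143  0.001143
  eq          1.161  0.003229     1.413
  solve Keq expr → x = 0.001143; check Q = 324.3
Then remove 0.1776 M of B.
Step 3:
                  D         J         B
  init        1.161  0.003229     1.235
  Δ       -8.0229e-04 -4.0114e-04 4.0114e-04
  eq          1.161  0.002828     1.235
  solve Keq expr → x = 4.0114e-04; check Q = 324.3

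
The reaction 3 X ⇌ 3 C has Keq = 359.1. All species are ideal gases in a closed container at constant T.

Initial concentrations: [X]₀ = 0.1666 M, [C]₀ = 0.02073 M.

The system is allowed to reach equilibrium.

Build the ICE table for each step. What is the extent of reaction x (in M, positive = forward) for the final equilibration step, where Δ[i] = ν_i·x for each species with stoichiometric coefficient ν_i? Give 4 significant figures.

x = 0.04783 M

Q₀ = 0.001927 vs Keq = 359.1 ⇒ Q<K, forward
Step 1:
                  X         C
  Initial    0.1666   0.02073
  Change    -0.1435    0.1435
  Equil      0.0231    0.1642
  solve Keq expr → x = 0.04783; check Q = 359.1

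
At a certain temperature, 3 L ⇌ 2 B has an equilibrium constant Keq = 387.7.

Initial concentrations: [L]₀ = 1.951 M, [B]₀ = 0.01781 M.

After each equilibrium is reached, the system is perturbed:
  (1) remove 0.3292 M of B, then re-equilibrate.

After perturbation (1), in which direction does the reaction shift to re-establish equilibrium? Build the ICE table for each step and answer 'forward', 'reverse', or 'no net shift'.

Q₀ = 4.2713e-05 vs Keq = 387.7 ⇒ Q<K, forward
Step 1:
                   L          B
  Initial      1.951    0.01781
  Change      -1.795      1.197
  Equil       0.1561      1.214
  solve Keq expr → x = 0.5983; check Q = 387.7
Then remove 0.3292 M of B.
Step 2:
                   L          B
  Initial     0.1561     0.8852
  Change     -0.0279     0.0186
  Equil       0.1282     0.9038
  solve Keq expr → x = 0.009301; check Q = 387.7

Direction: forward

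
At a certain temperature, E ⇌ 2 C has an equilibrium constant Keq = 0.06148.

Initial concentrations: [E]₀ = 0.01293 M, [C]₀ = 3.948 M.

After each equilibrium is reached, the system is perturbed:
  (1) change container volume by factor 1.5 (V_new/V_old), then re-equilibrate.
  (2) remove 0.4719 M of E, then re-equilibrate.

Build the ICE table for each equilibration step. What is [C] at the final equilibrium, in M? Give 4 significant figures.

[C]_eq = 0.2141 M

Q₀ = 1205 vs Keq = 0.06148 ⇒ Q>K, reverse
Step 1:
                   E          C
  Initial    0.01293      3.948
  Change       1.807     -3.614
  Equil         1.82     0.3345
  solve Keq expr → x = -1.807; check Q = 0.06148
Then change container volume by factor 1.5 (V_new/V_old).
Step 2:
                   E          C
  Initial      1.213      0.223
  Change    -0.02372    0.04743
  Equil        1.189     0.2704
  solve Keq expr → x = 0.02372; check Q = 0.06148
Then remove 0.4719 M of E.
Step 3:
                   E          C
  Initial     0.7175     0.2704
  Change     0.02815   -0.05631
  Equil       0.7457     0.2141
  solve Keq expr → x = -0.02815; check Q = 0.06148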